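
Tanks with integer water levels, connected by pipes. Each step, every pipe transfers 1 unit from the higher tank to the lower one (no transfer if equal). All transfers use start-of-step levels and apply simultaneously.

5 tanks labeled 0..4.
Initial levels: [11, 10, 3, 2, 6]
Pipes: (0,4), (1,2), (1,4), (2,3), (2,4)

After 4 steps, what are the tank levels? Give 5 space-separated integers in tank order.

Step 1: flows [0->4,1->2,1->4,2->3,4->2] -> levels [10 8 4 3 7]
Step 2: flows [0->4,1->2,1->4,2->3,4->2] -> levels [9 6 5 4 8]
Step 3: flows [0->4,1->2,4->1,2->3,4->2] -> levels [8 6 6 5 7]
Step 4: flows [0->4,1=2,4->1,2->3,4->2] -> levels [7 7 6 6 6]

Answer: 7 7 6 6 6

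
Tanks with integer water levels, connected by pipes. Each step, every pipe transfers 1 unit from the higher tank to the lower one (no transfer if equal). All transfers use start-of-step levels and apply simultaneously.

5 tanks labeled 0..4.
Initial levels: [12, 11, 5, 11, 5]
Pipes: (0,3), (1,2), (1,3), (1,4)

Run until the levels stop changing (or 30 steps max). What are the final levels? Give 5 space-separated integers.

Answer: 10 10 8 8 8

Derivation:
Step 1: flows [0->3,1->2,1=3,1->4] -> levels [11 9 6 12 6]
Step 2: flows [3->0,1->2,3->1,1->4] -> levels [12 8 7 10 7]
Step 3: flows [0->3,1->2,3->1,1->4] -> levels [11 7 8 10 8]
Step 4: flows [0->3,2->1,3->1,4->1] -> levels [10 10 7 10 7]
Step 5: flows [0=3,1->2,1=3,1->4] -> levels [10 8 8 10 8]
Step 6: flows [0=3,1=2,3->1,1=4] -> levels [10 9 8 9 8]
Step 7: flows [0->3,1->2,1=3,1->4] -> levels [9 7 9 10 9]
Step 8: flows [3->0,2->1,3->1,4->1] -> levels [10 10 8 8 8]
Step 9: flows [0->3,1->2,1->3,1->4] -> levels [9 7 9 10 9]
  -> period-2 cycle: step 9 state = step 7 state; never stabilizes
  -> state at step 30: (30-7) mod 2 = 1, same as step 8 -> [10 10 8 8 8]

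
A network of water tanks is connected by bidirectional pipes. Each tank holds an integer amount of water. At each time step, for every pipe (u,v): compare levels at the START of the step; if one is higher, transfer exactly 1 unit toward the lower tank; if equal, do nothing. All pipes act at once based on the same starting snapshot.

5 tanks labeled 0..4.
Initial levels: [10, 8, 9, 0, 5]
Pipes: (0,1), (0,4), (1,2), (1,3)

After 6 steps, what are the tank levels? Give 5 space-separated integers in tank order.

Answer: 8 4 7 6 7

Derivation:
Step 1: flows [0->1,0->4,2->1,1->3] -> levels [8 9 8 1 6]
Step 2: flows [1->0,0->4,1->2,1->3] -> levels [8 6 9 2 7]
Step 3: flows [0->1,0->4,2->1,1->3] -> levels [6 7 8 3 8]
Step 4: flows [1->0,4->0,2->1,1->3] -> levels [8 6 7 4 7]
Step 5: flows [0->1,0->4,2->1,1->3] -> levels [6 7 6 5 8]
Step 6: flows [1->0,4->0,1->2,1->3] -> levels [8 4 7 6 7]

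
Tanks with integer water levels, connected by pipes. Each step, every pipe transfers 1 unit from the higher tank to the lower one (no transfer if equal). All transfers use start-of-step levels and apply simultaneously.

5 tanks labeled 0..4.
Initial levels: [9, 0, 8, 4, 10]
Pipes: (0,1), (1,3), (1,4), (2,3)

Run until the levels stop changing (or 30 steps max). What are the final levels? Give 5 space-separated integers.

Answer: 7 5 5 7 7

Derivation:
Step 1: flows [0->1,3->1,4->1,2->3] -> levels [8 3 7 4 9]
Step 2: flows [0->1,3->1,4->1,2->3] -> levels [7 6 6 4 8]
Step 3: flows [0->1,1->3,4->1,2->3] -> levels [6 7 5 6 7]
Step 4: flows [1->0,1->3,1=4,3->2] -> levels [7 5 6 6 7]
Step 5: flows [0->1,3->1,4->1,2=3] -> levels [6 8 6 5 6]
Step 6: flows [1->0,1->3,1->4,2->3] -> levels [7 5 5 7 7]
Step 7: flows [0->1,3->1,4->1,3->2] -> levels [6 8 6 5 6]
  -> period-2 cycle: step 7 state = step 5 state; never stabilizes
  -> state at step 30: (30-5) mod 2 = 1, same as step 6 -> [7 5 5 7 7]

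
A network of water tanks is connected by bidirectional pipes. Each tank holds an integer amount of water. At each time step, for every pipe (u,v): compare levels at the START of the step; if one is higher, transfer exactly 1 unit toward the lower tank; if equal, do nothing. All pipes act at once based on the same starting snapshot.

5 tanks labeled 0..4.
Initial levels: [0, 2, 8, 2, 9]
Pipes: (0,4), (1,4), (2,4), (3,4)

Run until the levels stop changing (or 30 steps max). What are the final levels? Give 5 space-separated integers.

Answer: 4 4 6 4 3

Derivation:
Step 1: flows [4->0,4->1,4->2,4->3] -> levels [1 3 9 3 5]
Step 2: flows [4->0,4->1,2->4,4->3] -> levels [2 4 8 4 3]
Step 3: flows [4->0,1->4,2->4,3->4] -> levels [3 3 7 3 5]
Step 4: flows [4->0,4->1,2->4,4->3] -> levels [4 4 6 4 3]
Step 5: flows [0->4,1->4,2->4,3->4] -> levels [3 3 5 3 7]
Step 6: flows [4->0,4->1,4->2,4->3] -> levels [4 4 6 4 3]
  -> period-2 cycle: step 6 state = step 4 state; never stabilizes
  -> state at step 30: (30-4) mod 2 = 0, same as step 4 -> [4 4 6 4 3]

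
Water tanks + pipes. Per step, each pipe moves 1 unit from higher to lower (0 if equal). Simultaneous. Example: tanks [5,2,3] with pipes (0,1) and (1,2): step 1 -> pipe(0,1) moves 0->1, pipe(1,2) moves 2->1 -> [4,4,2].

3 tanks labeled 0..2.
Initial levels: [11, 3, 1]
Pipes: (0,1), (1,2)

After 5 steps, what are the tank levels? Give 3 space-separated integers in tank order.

Step 1: flows [0->1,1->2] -> levels [10 3 2]
Step 2: flows [0->1,1->2] -> levels [9 3 3]
Step 3: flows [0->1,1=2] -> levels [8 4 3]
Step 4: flows [0->1,1->2] -> levels [7 4 4]
Step 5: flows [0->1,1=2] -> levels [6 5 4]

Answer: 6 5 4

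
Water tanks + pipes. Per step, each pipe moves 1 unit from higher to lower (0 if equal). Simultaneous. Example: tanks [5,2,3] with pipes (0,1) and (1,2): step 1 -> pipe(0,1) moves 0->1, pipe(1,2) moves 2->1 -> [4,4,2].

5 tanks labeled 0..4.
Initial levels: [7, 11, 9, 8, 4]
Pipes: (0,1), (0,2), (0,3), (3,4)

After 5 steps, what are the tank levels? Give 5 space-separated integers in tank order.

Step 1: flows [1->0,2->0,3->0,3->4] -> levels [10 10 8 6 5]
Step 2: flows [0=1,0->2,0->3,3->4] -> levels [8 10 9 6 6]
Step 3: flows [1->0,2->0,0->3,3=4] -> levels [9 9 8 7 6]
Step 4: flows [0=1,0->2,0->3,3->4] -> levels [7 9 9 7 7]
Step 5: flows [1->0,2->0,0=3,3=4] -> levels [9 8 8 7 7]

Answer: 9 8 8 7 7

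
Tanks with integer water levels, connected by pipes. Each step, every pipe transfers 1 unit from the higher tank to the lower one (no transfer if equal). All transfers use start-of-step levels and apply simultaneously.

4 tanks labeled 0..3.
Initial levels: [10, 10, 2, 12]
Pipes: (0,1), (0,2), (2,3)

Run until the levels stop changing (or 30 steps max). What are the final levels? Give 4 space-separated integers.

Answer: 9 8 9 8

Derivation:
Step 1: flows [0=1,0->2,3->2] -> levels [9 10 4 11]
Step 2: flows [1->0,0->2,3->2] -> levels [9 9 6 10]
Step 3: flows [0=1,0->2,3->2] -> levels [8 9 8 9]
Step 4: flows [1->0,0=2,3->2] -> levels [9 8 9 8]
Step 5: flows [0->1,0=2,2->3] -> levels [8 9 8 9]
  -> period-2 cycle: step 5 state = step 3 state; never stabilizes
  -> state at step 30: (30-3) mod 2 = 1, same as step 4 -> [9 8 9 8]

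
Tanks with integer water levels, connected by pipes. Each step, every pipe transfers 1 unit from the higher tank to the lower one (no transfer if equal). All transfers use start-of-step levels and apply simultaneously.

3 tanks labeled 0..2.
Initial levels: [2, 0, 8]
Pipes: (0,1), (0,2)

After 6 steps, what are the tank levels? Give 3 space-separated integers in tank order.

Step 1: flows [0->1,2->0] -> levels [2 1 7]
Step 2: flows [0->1,2->0] -> levels [2 2 6]
Step 3: flows [0=1,2->0] -> levels [3 2 5]
Step 4: flows [0->1,2->0] -> levels [3 3 4]
Step 5: flows [0=1,2->0] -> levels [4 3 3]
Step 6: flows [0->1,0->2] -> levels [2 4 4]

Answer: 2 4 4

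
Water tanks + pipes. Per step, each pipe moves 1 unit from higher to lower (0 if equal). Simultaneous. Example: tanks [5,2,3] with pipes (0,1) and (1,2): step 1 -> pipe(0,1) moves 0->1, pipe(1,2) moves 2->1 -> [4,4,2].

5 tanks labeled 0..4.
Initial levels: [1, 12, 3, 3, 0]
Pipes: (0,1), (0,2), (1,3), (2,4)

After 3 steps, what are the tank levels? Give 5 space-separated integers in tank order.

Step 1: flows [1->0,2->0,1->3,2->4] -> levels [3 10 1 4 1]
Step 2: flows [1->0,0->2,1->3,2=4] -> levels [3 8 2 5 1]
Step 3: flows [1->0,0->2,1->3,2->4] -> levels [3 6 2 6 2]

Answer: 3 6 2 6 2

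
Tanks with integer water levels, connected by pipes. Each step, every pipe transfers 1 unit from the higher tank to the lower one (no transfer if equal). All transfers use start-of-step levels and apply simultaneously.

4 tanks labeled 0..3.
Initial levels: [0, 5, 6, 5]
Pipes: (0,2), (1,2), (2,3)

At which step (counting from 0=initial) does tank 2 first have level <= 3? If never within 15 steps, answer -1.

Step 1: flows [2->0,2->1,2->3] -> levels [1 6 3 6]
Tank 2 first reaches <=3 at step 1

Answer: 1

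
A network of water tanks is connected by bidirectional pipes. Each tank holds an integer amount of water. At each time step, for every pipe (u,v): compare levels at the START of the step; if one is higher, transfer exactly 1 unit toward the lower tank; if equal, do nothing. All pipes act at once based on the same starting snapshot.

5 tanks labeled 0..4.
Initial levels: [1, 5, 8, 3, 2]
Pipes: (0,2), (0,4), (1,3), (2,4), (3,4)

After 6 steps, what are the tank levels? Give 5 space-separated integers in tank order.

Answer: 4 3 4 5 3

Derivation:
Step 1: flows [2->0,4->0,1->3,2->4,3->4] -> levels [3 4 6 3 3]
Step 2: flows [2->0,0=4,1->3,2->4,3=4] -> levels [4 3 4 4 4]
Step 3: flows [0=2,0=4,3->1,2=4,3=4] -> levels [4 4 4 3 4]
Step 4: flows [0=2,0=4,1->3,2=4,4->3] -> levels [4 3 4 5 3]
Step 5: flows [0=2,0->4,3->1,2->4,3->4] -> levels [3 4 3 3 6]
Step 6: flows [0=2,4->0,1->3,4->2,4->3] -> levels [4 3 4 5 3]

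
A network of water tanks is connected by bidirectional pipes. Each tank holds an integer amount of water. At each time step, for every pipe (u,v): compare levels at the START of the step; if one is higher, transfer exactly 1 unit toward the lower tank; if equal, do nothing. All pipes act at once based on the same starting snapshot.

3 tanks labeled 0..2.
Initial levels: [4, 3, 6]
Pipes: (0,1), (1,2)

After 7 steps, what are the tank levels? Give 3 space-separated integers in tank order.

Answer: 4 5 4

Derivation:
Step 1: flows [0->1,2->1] -> levels [3 5 5]
Step 2: flows [1->0,1=2] -> levels [4 4 5]
Step 3: flows [0=1,2->1] -> levels [4 5 4]
Step 4: flows [1->0,1->2] -> levels [5 3 5]
Step 5: flows [0->1,2->1] -> levels [4 5 4]
  -> period-2 cycle: step 5 state = step 3 state
  -> state at step 7: (7-3) mod 2 = 0, same as step 3 -> [4 5 4]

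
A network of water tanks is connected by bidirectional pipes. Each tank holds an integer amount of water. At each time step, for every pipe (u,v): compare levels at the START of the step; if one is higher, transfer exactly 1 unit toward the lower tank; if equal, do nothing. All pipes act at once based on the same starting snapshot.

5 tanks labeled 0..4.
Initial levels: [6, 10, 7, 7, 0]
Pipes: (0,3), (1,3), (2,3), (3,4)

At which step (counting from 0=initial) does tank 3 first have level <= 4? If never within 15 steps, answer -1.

Step 1: flows [3->0,1->3,2=3,3->4] -> levels [7 9 7 6 1]
Step 2: flows [0->3,1->3,2->3,3->4] -> levels [6 8 6 8 2]
Step 3: flows [3->0,1=3,3->2,3->4] -> levels [7 8 7 5 3]
Step 4: flows [0->3,1->3,2->3,3->4] -> levels [6 7 6 7 4]
Step 5: flows [3->0,1=3,3->2,3->4] -> levels [7 7 7 4 5]
Tank 3 first reaches <=4 at step 5

Answer: 5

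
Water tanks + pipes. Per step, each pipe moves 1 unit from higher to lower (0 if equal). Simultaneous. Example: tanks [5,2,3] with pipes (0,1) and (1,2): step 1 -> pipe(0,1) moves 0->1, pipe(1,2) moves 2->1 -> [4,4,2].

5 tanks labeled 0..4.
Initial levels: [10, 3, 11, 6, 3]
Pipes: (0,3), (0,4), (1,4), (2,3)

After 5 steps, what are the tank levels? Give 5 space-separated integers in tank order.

Answer: 7 5 8 7 6

Derivation:
Step 1: flows [0->3,0->4,1=4,2->3] -> levels [8 3 10 8 4]
Step 2: flows [0=3,0->4,4->1,2->3] -> levels [7 4 9 9 4]
Step 3: flows [3->0,0->4,1=4,2=3] -> levels [7 4 9 8 5]
Step 4: flows [3->0,0->4,4->1,2->3] -> levels [7 5 8 8 5]
Step 5: flows [3->0,0->4,1=4,2=3] -> levels [7 5 8 7 6]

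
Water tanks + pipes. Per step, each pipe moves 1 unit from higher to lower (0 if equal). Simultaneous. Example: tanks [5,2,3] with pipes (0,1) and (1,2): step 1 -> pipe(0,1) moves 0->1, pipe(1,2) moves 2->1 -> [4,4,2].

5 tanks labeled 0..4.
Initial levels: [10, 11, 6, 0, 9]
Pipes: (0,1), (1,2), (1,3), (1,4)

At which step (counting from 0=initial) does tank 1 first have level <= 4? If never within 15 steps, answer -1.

Answer: -1

Derivation:
Step 1: flows [1->0,1->2,1->3,1->4] -> levels [11 7 7 1 10]
Step 2: flows [0->1,1=2,1->3,4->1] -> levels [10 8 7 2 9]
Step 3: flows [0->1,1->2,1->3,4->1] -> levels [9 8 8 3 8]
Step 4: flows [0->1,1=2,1->3,1=4] -> levels [8 8 8 4 8]
Step 5: flows [0=1,1=2,1->3,1=4] -> levels [8 7 8 5 8]
Step 6: flows [0->1,2->1,1->3,4->1] -> levels [7 9 7 6 7]
Step 7: flows [1->0,1->2,1->3,1->4] -> levels [8 5 8 7 8]
Step 8: flows [0->1,2->1,3->1,4->1] -> levels [7 9 7 6 7]
  -> period-2 cycle (repeats step 6); tank 1 never drops to <=4
Tank 1 never reaches <=4 within 15 steps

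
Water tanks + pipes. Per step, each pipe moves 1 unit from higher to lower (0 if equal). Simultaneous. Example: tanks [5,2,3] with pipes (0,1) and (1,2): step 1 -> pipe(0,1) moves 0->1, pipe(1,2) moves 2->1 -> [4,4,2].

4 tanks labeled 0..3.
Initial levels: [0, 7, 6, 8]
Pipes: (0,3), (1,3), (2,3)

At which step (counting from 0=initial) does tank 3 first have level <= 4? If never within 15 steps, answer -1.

Answer: 6

Derivation:
Step 1: flows [3->0,3->1,3->2] -> levels [1 8 7 5]
Step 2: flows [3->0,1->3,2->3] -> levels [2 7 6 6]
Step 3: flows [3->0,1->3,2=3] -> levels [3 6 6 6]
Step 4: flows [3->0,1=3,2=3] -> levels [4 6 6 5]
Step 5: flows [3->0,1->3,2->3] -> levels [5 5 5 6]
Step 6: flows [3->0,3->1,3->2] -> levels [6 6 6 3]
Tank 3 first reaches <=4 at step 6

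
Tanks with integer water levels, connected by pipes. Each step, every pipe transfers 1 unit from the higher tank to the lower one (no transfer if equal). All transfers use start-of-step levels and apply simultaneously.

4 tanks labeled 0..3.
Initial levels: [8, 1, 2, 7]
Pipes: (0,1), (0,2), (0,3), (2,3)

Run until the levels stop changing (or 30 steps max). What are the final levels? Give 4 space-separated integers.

Answer: 3 5 5 5

Derivation:
Step 1: flows [0->1,0->2,0->3,3->2] -> levels [5 2 4 7]
Step 2: flows [0->1,0->2,3->0,3->2] -> levels [4 3 6 5]
Step 3: flows [0->1,2->0,3->0,2->3] -> levels [5 4 4 5]
Step 4: flows [0->1,0->2,0=3,3->2] -> levels [3 5 6 4]
Step 5: flows [1->0,2->0,3->0,2->3] -> levels [6 4 4 4]
Step 6: flows [0->1,0->2,0->3,2=3] -> levels [3 5 5 5]
Step 7: flows [1->0,2->0,3->0,2=3] -> levels [6 4 4 4]
  -> period-2 cycle: step 7 state = step 5 state; never stabilizes
  -> state at step 30: (30-5) mod 2 = 1, same as step 6 -> [3 5 5 5]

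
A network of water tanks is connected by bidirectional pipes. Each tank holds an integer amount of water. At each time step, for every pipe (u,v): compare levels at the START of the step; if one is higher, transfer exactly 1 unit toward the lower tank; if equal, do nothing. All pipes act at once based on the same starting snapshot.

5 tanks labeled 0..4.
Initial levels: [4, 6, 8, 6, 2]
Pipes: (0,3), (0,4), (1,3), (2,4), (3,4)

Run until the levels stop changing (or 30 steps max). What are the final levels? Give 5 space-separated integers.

Step 1: flows [3->0,0->4,1=3,2->4,3->4] -> levels [4 6 7 4 5]
Step 2: flows [0=3,4->0,1->3,2->4,4->3] -> levels [5 5 6 6 4]
Step 3: flows [3->0,0->4,3->1,2->4,3->4] -> levels [5 6 5 3 7]
Step 4: flows [0->3,4->0,1->3,4->2,4->3] -> levels [5 5 6 6 4]
  -> period-2 cycle: step 4 state = step 2 state; never stabilizes
  -> state at step 30: (30-2) mod 2 = 0, same as step 2 -> [5 5 6 6 4]

Answer: 5 5 6 6 4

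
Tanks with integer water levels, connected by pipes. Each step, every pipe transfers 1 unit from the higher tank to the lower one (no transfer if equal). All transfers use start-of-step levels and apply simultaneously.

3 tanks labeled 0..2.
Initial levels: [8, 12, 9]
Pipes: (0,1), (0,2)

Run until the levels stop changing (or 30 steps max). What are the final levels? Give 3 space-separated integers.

Answer: 11 9 9

Derivation:
Step 1: flows [1->0,2->0] -> levels [10 11 8]
Step 2: flows [1->0,0->2] -> levels [10 10 9]
Step 3: flows [0=1,0->2] -> levels [9 10 10]
Step 4: flows [1->0,2->0] -> levels [11 9 9]
Step 5: flows [0->1,0->2] -> levels [9 10 10]
  -> period-2 cycle: step 5 state = step 3 state; never stabilizes
  -> state at step 30: (30-3) mod 2 = 1, same as step 4 -> [11 9 9]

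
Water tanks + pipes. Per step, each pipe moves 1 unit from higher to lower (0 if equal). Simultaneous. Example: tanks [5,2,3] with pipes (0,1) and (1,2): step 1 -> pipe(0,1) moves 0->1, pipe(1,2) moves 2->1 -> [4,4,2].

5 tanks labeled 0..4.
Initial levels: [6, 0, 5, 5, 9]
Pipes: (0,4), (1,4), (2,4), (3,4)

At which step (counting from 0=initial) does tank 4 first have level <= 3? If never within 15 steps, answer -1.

Step 1: flows [4->0,4->1,4->2,4->3] -> levels [7 1 6 6 5]
Step 2: flows [0->4,4->1,2->4,3->4] -> levels [6 2 5 5 7]
Step 3: flows [4->0,4->1,4->2,4->3] -> levels [7 3 6 6 3]
Tank 4 first reaches <=3 at step 3

Answer: 3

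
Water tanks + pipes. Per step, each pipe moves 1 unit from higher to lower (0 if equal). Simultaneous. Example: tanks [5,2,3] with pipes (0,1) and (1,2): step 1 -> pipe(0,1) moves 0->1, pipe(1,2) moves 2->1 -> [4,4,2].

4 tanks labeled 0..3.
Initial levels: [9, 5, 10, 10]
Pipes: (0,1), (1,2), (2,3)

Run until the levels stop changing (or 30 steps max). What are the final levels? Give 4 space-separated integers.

Answer: 8 9 8 9

Derivation:
Step 1: flows [0->1,2->1,2=3] -> levels [8 7 9 10]
Step 2: flows [0->1,2->1,3->2] -> levels [7 9 9 9]
Step 3: flows [1->0,1=2,2=3] -> levels [8 8 9 9]
Step 4: flows [0=1,2->1,2=3] -> levels [8 9 8 9]
Step 5: flows [1->0,1->2,3->2] -> levels [9 7 10 8]
Step 6: flows [0->1,2->1,2->3] -> levels [8 9 8 9]
  -> period-2 cycle: step 6 state = step 4 state; never stabilizes
  -> state at step 30: (30-4) mod 2 = 0, same as step 4 -> [8 9 8 9]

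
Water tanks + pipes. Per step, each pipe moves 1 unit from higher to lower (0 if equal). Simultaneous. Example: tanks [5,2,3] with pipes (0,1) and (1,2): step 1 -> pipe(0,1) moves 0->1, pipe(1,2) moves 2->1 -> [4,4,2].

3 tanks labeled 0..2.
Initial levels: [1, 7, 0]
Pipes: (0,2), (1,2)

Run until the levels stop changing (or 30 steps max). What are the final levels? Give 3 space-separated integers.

Answer: 2 2 4

Derivation:
Step 1: flows [0->2,1->2] -> levels [0 6 2]
Step 2: flows [2->0,1->2] -> levels [1 5 2]
Step 3: flows [2->0,1->2] -> levels [2 4 2]
Step 4: flows [0=2,1->2] -> levels [2 3 3]
Step 5: flows [2->0,1=2] -> levels [3 3 2]
Step 6: flows [0->2,1->2] -> levels [2 2 4]
Step 7: flows [2->0,2->1] -> levels [3 3 2]
  -> period-2 cycle: step 7 state = step 5 state; never stabilizes
  -> state at step 30: (30-5) mod 2 = 1, same as step 6 -> [2 2 4]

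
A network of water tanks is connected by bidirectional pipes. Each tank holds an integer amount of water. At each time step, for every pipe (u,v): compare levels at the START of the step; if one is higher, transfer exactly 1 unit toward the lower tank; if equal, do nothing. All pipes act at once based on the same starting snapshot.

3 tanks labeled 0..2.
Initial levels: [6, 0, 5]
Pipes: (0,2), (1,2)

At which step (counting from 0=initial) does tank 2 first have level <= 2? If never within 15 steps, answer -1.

Step 1: flows [0->2,2->1] -> levels [5 1 5]
Step 2: flows [0=2,2->1] -> levels [5 2 4]
Step 3: flows [0->2,2->1] -> levels [4 3 4]
Step 4: flows [0=2,2->1] -> levels [4 4 3]
Step 5: flows [0->2,1->2] -> levels [3 3 5]
Step 6: flows [2->0,2->1] -> levels [4 4 3]
  -> period-2 cycle (repeats step 4); tank 2 never drops to <=2
Tank 2 never reaches <=2 within 15 steps

Answer: -1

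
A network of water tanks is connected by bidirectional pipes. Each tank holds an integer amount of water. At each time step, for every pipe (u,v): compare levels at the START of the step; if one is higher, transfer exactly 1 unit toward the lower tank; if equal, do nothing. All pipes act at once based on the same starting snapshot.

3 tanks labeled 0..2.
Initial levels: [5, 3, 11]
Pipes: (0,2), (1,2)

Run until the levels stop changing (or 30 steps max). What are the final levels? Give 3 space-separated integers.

Step 1: flows [2->0,2->1] -> levels [6 4 9]
Step 2: flows [2->0,2->1] -> levels [7 5 7]
Step 3: flows [0=2,2->1] -> levels [7 6 6]
Step 4: flows [0->2,1=2] -> levels [6 6 7]
Step 5: flows [2->0,2->1] -> levels [7 7 5]
Step 6: flows [0->2,1->2] -> levels [6 6 7]
  -> period-2 cycle: step 6 state = step 4 state; never stabilizes
  -> state at step 30: (30-4) mod 2 = 0, same as step 4 -> [6 6 7]

Answer: 6 6 7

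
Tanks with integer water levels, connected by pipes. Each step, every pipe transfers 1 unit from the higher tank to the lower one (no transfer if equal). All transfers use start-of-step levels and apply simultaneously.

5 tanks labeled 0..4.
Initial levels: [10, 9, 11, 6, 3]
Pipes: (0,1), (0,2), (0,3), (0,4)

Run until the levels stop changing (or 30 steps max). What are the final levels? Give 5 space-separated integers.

Step 1: flows [0->1,2->0,0->3,0->4] -> levels [8 10 10 7 4]
Step 2: flows [1->0,2->0,0->3,0->4] -> levels [8 9 9 8 5]
Step 3: flows [1->0,2->0,0=3,0->4] -> levels [9 8 8 8 6]
Step 4: flows [0->1,0->2,0->3,0->4] -> levels [5 9 9 9 7]
Step 5: flows [1->0,2->0,3->0,4->0] -> levels [9 8 8 8 6]
  -> period-2 cycle: step 5 state = step 3 state; never stabilizes
  -> state at step 30: (30-3) mod 2 = 1, same as step 4 -> [5 9 9 9 7]

Answer: 5 9 9 9 7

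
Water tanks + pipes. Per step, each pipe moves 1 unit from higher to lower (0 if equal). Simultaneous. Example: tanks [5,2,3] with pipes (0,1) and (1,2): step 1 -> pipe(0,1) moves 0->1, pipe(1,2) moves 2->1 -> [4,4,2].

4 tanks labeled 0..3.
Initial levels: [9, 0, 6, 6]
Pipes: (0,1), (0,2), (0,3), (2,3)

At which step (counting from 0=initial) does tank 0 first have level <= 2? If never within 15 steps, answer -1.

Answer: -1

Derivation:
Step 1: flows [0->1,0->2,0->3,2=3] -> levels [6 1 7 7]
Step 2: flows [0->1,2->0,3->0,2=3] -> levels [7 2 6 6]
Step 3: flows [0->1,0->2,0->3,2=3] -> levels [4 3 7 7]
Step 4: flows [0->1,2->0,3->0,2=3] -> levels [5 4 6 6]
Step 5: flows [0->1,2->0,3->0,2=3] -> levels [6 5 5 5]
Step 6: flows [0->1,0->2,0->3,2=3] -> levels [3 6 6 6]
Step 7: flows [1->0,2->0,3->0,2=3] -> levels [6 5 5 5]
  -> period-2 cycle (repeats step 5); tank 0 never drops to <=2
Tank 0 never reaches <=2 within 15 steps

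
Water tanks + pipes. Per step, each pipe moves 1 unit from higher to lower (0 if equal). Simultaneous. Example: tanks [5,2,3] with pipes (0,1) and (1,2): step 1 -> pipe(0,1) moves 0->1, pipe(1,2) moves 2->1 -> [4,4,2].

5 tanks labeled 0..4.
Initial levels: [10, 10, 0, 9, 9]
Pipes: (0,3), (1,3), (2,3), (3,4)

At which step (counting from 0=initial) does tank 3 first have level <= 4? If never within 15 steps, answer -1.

Answer: -1

Derivation:
Step 1: flows [0->3,1->3,3->2,3=4] -> levels [9 9 1 10 9]
Step 2: flows [3->0,3->1,3->2,3->4] -> levels [10 10 2 6 10]
Step 3: flows [0->3,1->3,3->2,4->3] -> levels [9 9 3 8 9]
Step 4: flows [0->3,1->3,3->2,4->3] -> levels [8 8 4 10 8]
Step 5: flows [3->0,3->1,3->2,3->4] -> levels [9 9 5 6 9]
Step 6: flows [0->3,1->3,3->2,4->3] -> levels [8 8 6 8 8]
Step 7: flows [0=3,1=3,3->2,3=4] -> levels [8 8 7 7 8]
Step 8: flows [0->3,1->3,2=3,4->3] -> levels [7 7 7 10 7]
Step 9: flows [3->0,3->1,3->2,3->4] -> levels [8 8 8 6 8]
Step 10: flows [0->3,1->3,2->3,4->3] -> levels [7 7 7 10 7]
  -> period-2 cycle (repeats step 8); tank 3 never drops to <=4
Tank 3 never reaches <=4 within 15 steps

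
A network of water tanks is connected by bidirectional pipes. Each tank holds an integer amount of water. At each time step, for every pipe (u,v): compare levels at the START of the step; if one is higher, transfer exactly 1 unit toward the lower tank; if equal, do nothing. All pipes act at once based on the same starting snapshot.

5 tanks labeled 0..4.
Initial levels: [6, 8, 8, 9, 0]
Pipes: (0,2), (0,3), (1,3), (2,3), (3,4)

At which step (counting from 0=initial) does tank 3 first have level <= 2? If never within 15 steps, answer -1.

Answer: -1

Derivation:
Step 1: flows [2->0,3->0,3->1,3->2,3->4] -> levels [8 9 8 5 1]
Step 2: flows [0=2,0->3,1->3,2->3,3->4] -> levels [7 8 7 7 2]
Step 3: flows [0=2,0=3,1->3,2=3,3->4] -> levels [7 7 7 7 3]
Step 4: flows [0=2,0=3,1=3,2=3,3->4] -> levels [7 7 7 6 4]
Step 5: flows [0=2,0->3,1->3,2->3,3->4] -> levels [6 6 6 8 5]
Step 6: flows [0=2,3->0,3->1,3->2,3->4] -> levels [7 7 7 4 6]
Step 7: flows [0=2,0->3,1->3,2->3,4->3] -> levels [6 6 6 8 5]
  -> period-2 cycle (repeats step 5); tank 3 never drops to <=2
Tank 3 never reaches <=2 within 15 steps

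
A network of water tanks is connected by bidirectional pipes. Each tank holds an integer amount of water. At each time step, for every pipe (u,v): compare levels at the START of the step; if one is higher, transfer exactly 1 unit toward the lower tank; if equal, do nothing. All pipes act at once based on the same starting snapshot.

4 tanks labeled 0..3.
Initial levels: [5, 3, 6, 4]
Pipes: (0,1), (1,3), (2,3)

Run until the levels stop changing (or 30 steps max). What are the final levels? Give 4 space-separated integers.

Answer: 5 3 4 6

Derivation:
Step 1: flows [0->1,3->1,2->3] -> levels [4 5 5 4]
Step 2: flows [1->0,1->3,2->3] -> levels [5 3 4 6]
Step 3: flows [0->1,3->1,3->2] -> levels [4 5 5 4]
  -> period-2 cycle: step 3 state = step 1 state; never stabilizes
  -> state at step 30: (30-1) mod 2 = 1, same as step 2 -> [5 3 4 6]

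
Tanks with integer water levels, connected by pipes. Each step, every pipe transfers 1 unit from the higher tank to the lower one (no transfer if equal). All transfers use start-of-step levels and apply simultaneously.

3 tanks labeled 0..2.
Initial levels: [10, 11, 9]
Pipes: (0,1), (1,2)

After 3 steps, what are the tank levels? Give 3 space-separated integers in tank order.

Answer: 11 9 10

Derivation:
Step 1: flows [1->0,1->2] -> levels [11 9 10]
Step 2: flows [0->1,2->1] -> levels [10 11 9]
  -> period-2 cycle: step 2 state = step 0 state
  -> state at step 3: (3-0) mod 2 = 1, same as step 1 -> [11 9 10]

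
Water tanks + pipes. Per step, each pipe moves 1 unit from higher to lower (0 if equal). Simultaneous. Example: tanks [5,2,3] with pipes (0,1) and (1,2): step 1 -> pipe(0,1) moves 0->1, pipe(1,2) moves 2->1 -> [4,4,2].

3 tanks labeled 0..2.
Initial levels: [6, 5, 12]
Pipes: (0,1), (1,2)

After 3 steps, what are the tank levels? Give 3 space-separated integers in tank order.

Answer: 7 7 9

Derivation:
Step 1: flows [0->1,2->1] -> levels [5 7 11]
Step 2: flows [1->0,2->1] -> levels [6 7 10]
Step 3: flows [1->0,2->1] -> levels [7 7 9]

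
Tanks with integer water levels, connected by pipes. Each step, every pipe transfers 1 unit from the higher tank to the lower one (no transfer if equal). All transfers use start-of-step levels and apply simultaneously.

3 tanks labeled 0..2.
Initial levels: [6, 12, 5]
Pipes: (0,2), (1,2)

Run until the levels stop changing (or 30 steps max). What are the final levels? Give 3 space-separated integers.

Answer: 7 7 9

Derivation:
Step 1: flows [0->2,1->2] -> levels [5 11 7]
Step 2: flows [2->0,1->2] -> levels [6 10 7]
Step 3: flows [2->0,1->2] -> levels [7 9 7]
Step 4: flows [0=2,1->2] -> levels [7 8 8]
Step 5: flows [2->0,1=2] -> levels [8 8 7]
Step 6: flows [0->2,1->2] -> levels [7 7 9]
Step 7: flows [2->0,2->1] -> levels [8 8 7]
  -> period-2 cycle: step 7 state = step 5 state; never stabilizes
  -> state at step 30: (30-5) mod 2 = 1, same as step 6 -> [7 7 9]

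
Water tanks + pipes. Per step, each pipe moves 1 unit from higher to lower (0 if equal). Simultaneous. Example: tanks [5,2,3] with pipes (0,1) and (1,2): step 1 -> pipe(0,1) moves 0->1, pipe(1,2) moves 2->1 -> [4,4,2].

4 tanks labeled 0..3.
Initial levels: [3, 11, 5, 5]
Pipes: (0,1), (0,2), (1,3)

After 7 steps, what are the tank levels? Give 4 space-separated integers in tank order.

Step 1: flows [1->0,2->0,1->3] -> levels [5 9 4 6]
Step 2: flows [1->0,0->2,1->3] -> levels [5 7 5 7]
Step 3: flows [1->0,0=2,1=3] -> levels [6 6 5 7]
Step 4: flows [0=1,0->2,3->1] -> levels [5 7 6 6]
Step 5: flows [1->0,2->0,1->3] -> levels [7 5 5 7]
Step 6: flows [0->1,0->2,3->1] -> levels [5 7 6 6]
  -> period-2 cycle: step 6 state = step 4 state
  -> state at step 7: (7-4) mod 2 = 1, same as step 5 -> [7 5 5 7]

Answer: 7 5 5 7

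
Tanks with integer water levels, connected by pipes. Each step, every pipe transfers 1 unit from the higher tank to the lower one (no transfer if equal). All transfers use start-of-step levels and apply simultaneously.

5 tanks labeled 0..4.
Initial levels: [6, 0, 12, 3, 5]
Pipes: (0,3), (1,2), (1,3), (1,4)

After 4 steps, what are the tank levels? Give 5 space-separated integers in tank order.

Answer: 5 6 8 3 4

Derivation:
Step 1: flows [0->3,2->1,3->1,4->1] -> levels [5 3 11 3 4]
Step 2: flows [0->3,2->1,1=3,4->1] -> levels [4 5 10 4 3]
Step 3: flows [0=3,2->1,1->3,1->4] -> levels [4 4 9 5 4]
Step 4: flows [3->0,2->1,3->1,1=4] -> levels [5 6 8 3 4]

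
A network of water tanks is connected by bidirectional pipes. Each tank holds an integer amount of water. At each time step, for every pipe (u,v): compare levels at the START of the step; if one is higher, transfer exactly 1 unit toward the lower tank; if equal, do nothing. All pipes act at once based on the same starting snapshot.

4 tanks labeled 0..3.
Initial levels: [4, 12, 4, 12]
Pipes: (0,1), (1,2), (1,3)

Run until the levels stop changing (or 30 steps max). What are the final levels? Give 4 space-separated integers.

Answer: 8 7 8 9

Derivation:
Step 1: flows [1->0,1->2,1=3] -> levels [5 10 5 12]
Step 2: flows [1->0,1->2,3->1] -> levels [6 9 6 11]
Step 3: flows [1->0,1->2,3->1] -> levels [7 8 7 10]
Step 4: flows [1->0,1->2,3->1] -> levels [8 7 8 9]
Step 5: flows [0->1,2->1,3->1] -> levels [7 10 7 8]
Step 6: flows [1->0,1->2,1->3] -> levels [8 7 8 9]
  -> period-2 cycle: step 6 state = step 4 state; never stabilizes
  -> state at step 30: (30-4) mod 2 = 0, same as step 4 -> [8 7 8 9]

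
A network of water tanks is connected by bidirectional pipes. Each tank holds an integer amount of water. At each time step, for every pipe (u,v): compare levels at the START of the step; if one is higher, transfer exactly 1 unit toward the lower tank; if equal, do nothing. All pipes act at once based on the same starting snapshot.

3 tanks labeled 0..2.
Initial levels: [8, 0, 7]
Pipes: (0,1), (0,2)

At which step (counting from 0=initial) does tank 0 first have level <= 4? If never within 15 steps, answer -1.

Step 1: flows [0->1,0->2] -> levels [6 1 8]
Step 2: flows [0->1,2->0] -> levels [6 2 7]
Step 3: flows [0->1,2->0] -> levels [6 3 6]
Step 4: flows [0->1,0=2] -> levels [5 4 6]
Step 5: flows [0->1,2->0] -> levels [5 5 5]
Step 6: flows [0=1,0=2] -> levels [5 5 5]
  -> stable; tank 0 stays at 5 > 4
Tank 0 never reaches <=4 within 15 steps

Answer: -1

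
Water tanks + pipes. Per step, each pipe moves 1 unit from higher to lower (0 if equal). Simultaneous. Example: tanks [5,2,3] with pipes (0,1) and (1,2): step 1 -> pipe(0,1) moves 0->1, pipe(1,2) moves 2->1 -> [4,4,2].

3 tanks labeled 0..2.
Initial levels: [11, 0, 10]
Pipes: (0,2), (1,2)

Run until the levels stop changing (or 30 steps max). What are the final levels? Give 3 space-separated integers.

Step 1: flows [0->2,2->1] -> levels [10 1 10]
Step 2: flows [0=2,2->1] -> levels [10 2 9]
Step 3: flows [0->2,2->1] -> levels [9 3 9]
Step 4: flows [0=2,2->1] -> levels [9 4 8]
Step 5: flows [0->2,2->1] -> levels [8 5 8]
Step 6: flows [0=2,2->1] -> levels [8 6 7]
Step 7: flows [0->2,2->1] -> levels [7 7 7]
Step 8: flows [0=2,1=2] -> levels [7 7 7]
  -> stable (no change)

Answer: 7 7 7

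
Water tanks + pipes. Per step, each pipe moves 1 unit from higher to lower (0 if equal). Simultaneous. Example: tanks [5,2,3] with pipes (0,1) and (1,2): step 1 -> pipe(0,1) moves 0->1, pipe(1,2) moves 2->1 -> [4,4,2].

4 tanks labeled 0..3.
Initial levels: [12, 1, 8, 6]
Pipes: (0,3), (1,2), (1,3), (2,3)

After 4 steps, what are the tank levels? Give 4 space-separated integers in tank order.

Answer: 8 5 7 7

Derivation:
Step 1: flows [0->3,2->1,3->1,2->3] -> levels [11 3 6 7]
Step 2: flows [0->3,2->1,3->1,3->2] -> levels [10 5 6 6]
Step 3: flows [0->3,2->1,3->1,2=3] -> levels [9 7 5 6]
Step 4: flows [0->3,1->2,1->3,3->2] -> levels [8 5 7 7]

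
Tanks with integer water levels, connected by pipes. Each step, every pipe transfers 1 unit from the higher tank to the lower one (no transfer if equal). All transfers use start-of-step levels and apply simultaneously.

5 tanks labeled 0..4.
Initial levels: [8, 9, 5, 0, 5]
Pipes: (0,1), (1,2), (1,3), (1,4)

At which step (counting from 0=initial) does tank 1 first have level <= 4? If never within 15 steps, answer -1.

Answer: 5

Derivation:
Step 1: flows [1->0,1->2,1->3,1->4] -> levels [9 5 6 1 6]
Step 2: flows [0->1,2->1,1->3,4->1] -> levels [8 7 5 2 5]
Step 3: flows [0->1,1->2,1->3,1->4] -> levels [7 5 6 3 6]
Step 4: flows [0->1,2->1,1->3,4->1] -> levels [6 7 5 4 5]
Step 5: flows [1->0,1->2,1->3,1->4] -> levels [7 3 6 5 6]
Tank 1 first reaches <=4 at step 5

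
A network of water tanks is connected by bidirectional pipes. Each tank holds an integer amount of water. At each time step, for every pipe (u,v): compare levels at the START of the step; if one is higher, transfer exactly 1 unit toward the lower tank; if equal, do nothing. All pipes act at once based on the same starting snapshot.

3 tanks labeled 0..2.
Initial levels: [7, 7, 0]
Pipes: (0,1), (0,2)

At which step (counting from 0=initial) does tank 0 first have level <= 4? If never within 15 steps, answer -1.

Answer: 5

Derivation:
Step 1: flows [0=1,0->2] -> levels [6 7 1]
Step 2: flows [1->0,0->2] -> levels [6 6 2]
Step 3: flows [0=1,0->2] -> levels [5 6 3]
Step 4: flows [1->0,0->2] -> levels [5 5 4]
Step 5: flows [0=1,0->2] -> levels [4 5 5]
Tank 0 first reaches <=4 at step 5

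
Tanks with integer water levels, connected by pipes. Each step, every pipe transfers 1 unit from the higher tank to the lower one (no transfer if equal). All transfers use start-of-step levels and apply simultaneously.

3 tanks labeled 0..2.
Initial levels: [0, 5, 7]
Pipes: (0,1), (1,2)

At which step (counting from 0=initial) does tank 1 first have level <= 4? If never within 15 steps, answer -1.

Step 1: flows [1->0,2->1] -> levels [1 5 6]
Step 2: flows [1->0,2->1] -> levels [2 5 5]
Step 3: flows [1->0,1=2] -> levels [3 4 5]
Tank 1 first reaches <=4 at step 3

Answer: 3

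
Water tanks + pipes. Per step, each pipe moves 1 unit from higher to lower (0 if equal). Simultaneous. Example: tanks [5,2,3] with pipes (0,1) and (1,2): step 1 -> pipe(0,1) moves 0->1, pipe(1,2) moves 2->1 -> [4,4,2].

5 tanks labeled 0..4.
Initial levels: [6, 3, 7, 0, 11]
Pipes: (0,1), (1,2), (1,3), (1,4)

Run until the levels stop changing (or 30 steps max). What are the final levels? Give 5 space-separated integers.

Step 1: flows [0->1,2->1,1->3,4->1] -> levels [5 5 6 1 10]
Step 2: flows [0=1,2->1,1->3,4->1] -> levels [5 6 5 2 9]
Step 3: flows [1->0,1->2,1->3,4->1] -> levels [6 4 6 3 8]
Step 4: flows [0->1,2->1,1->3,4->1] -> levels [5 6 5 4 7]
Step 5: flows [1->0,1->2,1->3,4->1] -> levels [6 4 6 5 6]
Step 6: flows [0->1,2->1,3->1,4->1] -> levels [5 8 5 4 5]
Step 7: flows [1->0,1->2,1->3,1->4] -> levels [6 4 6 5 6]
  -> period-2 cycle: step 7 state = step 5 state; never stabilizes
  -> state at step 30: (30-5) mod 2 = 1, same as step 6 -> [5 8 5 4 5]

Answer: 5 8 5 4 5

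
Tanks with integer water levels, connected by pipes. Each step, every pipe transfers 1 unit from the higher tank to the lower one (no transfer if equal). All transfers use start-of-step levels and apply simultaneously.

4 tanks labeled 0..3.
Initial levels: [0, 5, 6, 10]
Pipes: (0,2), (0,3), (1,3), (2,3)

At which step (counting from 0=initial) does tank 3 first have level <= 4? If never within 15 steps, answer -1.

Answer: 2

Derivation:
Step 1: flows [2->0,3->0,3->1,3->2] -> levels [2 6 6 7]
Step 2: flows [2->0,3->0,3->1,3->2] -> levels [4 7 6 4]
Tank 3 first reaches <=4 at step 2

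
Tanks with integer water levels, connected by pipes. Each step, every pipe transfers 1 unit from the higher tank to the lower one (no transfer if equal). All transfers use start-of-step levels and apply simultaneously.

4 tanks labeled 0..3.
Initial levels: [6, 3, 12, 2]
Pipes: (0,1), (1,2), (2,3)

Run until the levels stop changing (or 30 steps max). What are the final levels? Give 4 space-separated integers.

Step 1: flows [0->1,2->1,2->3] -> levels [5 5 10 3]
Step 2: flows [0=1,2->1,2->3] -> levels [5 6 8 4]
Step 3: flows [1->0,2->1,2->3] -> levels [6 6 6 5]
Step 4: flows [0=1,1=2,2->3] -> levels [6 6 5 6]
Step 5: flows [0=1,1->2,3->2] -> levels [6 5 7 5]
Step 6: flows [0->1,2->1,2->3] -> levels [5 7 5 6]
Step 7: flows [1->0,1->2,3->2] -> levels [6 5 7 5]
  -> period-2 cycle: step 7 state = step 5 state; never stabilizes
  -> state at step 30: (30-5) mod 2 = 1, same as step 6 -> [5 7 5 6]

Answer: 5 7 5 6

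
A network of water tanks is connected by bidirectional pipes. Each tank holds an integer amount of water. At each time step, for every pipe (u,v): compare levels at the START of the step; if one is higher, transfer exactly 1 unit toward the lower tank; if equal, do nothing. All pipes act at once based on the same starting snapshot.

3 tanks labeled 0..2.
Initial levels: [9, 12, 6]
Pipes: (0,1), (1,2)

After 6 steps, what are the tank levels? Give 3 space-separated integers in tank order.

Step 1: flows [1->0,1->2] -> levels [10 10 7]
Step 2: flows [0=1,1->2] -> levels [10 9 8]
Step 3: flows [0->1,1->2] -> levels [9 9 9]
Step 4: flows [0=1,1=2] -> levels [9 9 9]
  -> stable; steps 5..6 unchanged -> [9 9 9]

Answer: 9 9 9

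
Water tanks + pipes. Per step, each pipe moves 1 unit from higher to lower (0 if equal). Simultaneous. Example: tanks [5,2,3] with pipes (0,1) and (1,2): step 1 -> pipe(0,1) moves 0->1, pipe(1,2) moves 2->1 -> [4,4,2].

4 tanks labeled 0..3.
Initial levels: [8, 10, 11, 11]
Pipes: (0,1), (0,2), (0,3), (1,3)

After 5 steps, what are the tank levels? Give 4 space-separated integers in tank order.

Step 1: flows [1->0,2->0,3->0,3->1] -> levels [11 10 10 9]
Step 2: flows [0->1,0->2,0->3,1->3] -> levels [8 10 11 11]
  -> period-2 cycle: step 2 state = step 0 state
  -> state at step 5: (5-0) mod 2 = 1, same as step 1 -> [11 10 10 9]

Answer: 11 10 10 9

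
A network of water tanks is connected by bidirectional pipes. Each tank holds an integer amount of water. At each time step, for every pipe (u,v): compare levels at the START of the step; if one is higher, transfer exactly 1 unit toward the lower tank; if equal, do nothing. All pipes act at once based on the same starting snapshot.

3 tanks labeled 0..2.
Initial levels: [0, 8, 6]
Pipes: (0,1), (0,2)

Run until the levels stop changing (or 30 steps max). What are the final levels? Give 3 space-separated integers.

Answer: 4 5 5

Derivation:
Step 1: flows [1->0,2->0] -> levels [2 7 5]
Step 2: flows [1->0,2->0] -> levels [4 6 4]
Step 3: flows [1->0,0=2] -> levels [5 5 4]
Step 4: flows [0=1,0->2] -> levels [4 5 5]
Step 5: flows [1->0,2->0] -> levels [6 4 4]
Step 6: flows [0->1,0->2] -> levels [4 5 5]
  -> period-2 cycle: step 6 state = step 4 state; never stabilizes
  -> state at step 30: (30-4) mod 2 = 0, same as step 4 -> [4 5 5]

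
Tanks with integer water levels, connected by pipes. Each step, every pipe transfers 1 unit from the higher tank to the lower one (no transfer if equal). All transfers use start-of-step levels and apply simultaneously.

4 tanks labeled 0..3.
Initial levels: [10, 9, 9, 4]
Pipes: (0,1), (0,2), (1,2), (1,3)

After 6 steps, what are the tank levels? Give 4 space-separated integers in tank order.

Answer: 9 8 7 8

Derivation:
Step 1: flows [0->1,0->2,1=2,1->3] -> levels [8 9 10 5]
Step 2: flows [1->0,2->0,2->1,1->3] -> levels [10 8 8 6]
Step 3: flows [0->1,0->2,1=2,1->3] -> levels [8 8 9 7]
Step 4: flows [0=1,2->0,2->1,1->3] -> levels [9 8 7 8]
Step 5: flows [0->1,0->2,1->2,1=3] -> levels [7 8 9 8]
Step 6: flows [1->0,2->0,2->1,1=3] -> levels [9 8 7 8]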